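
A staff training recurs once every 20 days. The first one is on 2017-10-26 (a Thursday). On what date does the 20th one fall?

The 20th occurrence is 19 intervals after the first: 19 × 20 = 380 days after 2017-10-26.
October has 31 days — 5 days to the end of October leaves 375.
November has 30 days (345 left).
December has 31 days (314 left).
January has 31 days (283 left).
February has 28 days (255 left).
March has 31 days (224 left).
April has 30 days (194 left).
May has 31 days (163 left).
June has 30 days (133 left).
July has 31 days (102 left).
August has 31 days (71 left).
September has 30 days (41 left).
October has 31 days (10 left).
10 days into November → 2018-11-10.

2018-11-10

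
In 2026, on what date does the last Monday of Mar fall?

Mar 30, 2026

Mar 2026 begins on a Sunday, so the first Monday is Mar 2 (1 day later).
Mar 2026 has 31 days. Adding weeks: 2, 9, 16, 23, 30 — the last one ≤ 31 is the 30th.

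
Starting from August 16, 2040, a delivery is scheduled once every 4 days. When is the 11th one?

September 25, 2040

The 11th occurrence is 10 intervals after the first: 10 × 4 = 40 days after August 16, 2040.
August has 31 days — 15 days to the end of August leaves 25.
25 days into September → September 25, 2040.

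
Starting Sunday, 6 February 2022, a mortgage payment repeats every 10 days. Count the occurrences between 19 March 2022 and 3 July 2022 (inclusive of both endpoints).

10

Occurrences land 10·i days after 6 February 2022 for i = 0, 1, 2, …
19 March 2022 is 41 days after the start; 41 ÷ 10 = 4 remainder 1; since the remainder is 1, round up to i = 5. First occurrence in the window: #6 on 28 March 2022 (5×10 = 50 days in).
3 July 2022 is 147 days after the start; 147 ÷ 10 = 14 remainder 7. Last occurrence in the window: #15 on 26 June 2022.
Occurrences #6 through #15: 10 in total.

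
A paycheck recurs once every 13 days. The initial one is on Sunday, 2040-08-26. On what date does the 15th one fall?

The 15th occurrence is 14 intervals after the first: 14 × 13 = 182 days after 2040-08-26.
August has 31 days — 5 days to the end of August leaves 177.
September has 30 days (147 left).
October has 31 days (116 left).
November has 30 days (86 left).
December has 31 days (55 left).
January has 31 days (24 left).
24 days into February → 2041-02-24.

2041-02-24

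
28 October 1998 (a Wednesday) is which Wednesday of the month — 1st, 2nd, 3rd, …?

4th

Day 28 falls in week ⌈28/7⌉ of the month.
Days 1–7 hold the 1st Wednesday, 8–14 the 2nd, 15–21 the 3rd, 22–28 the 4th, 29–31 the 5th.
28 is in the range for the 4th.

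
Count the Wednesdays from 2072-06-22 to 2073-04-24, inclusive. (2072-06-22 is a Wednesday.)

2072-06-22 is a Wednesday; the first Wednesday on or after it is 2072-06-22.
From 2072-06-22 to 2073-04-24: 8 + 31 + 31 + 30 + 31 + 30 + 31 + 31 + 28 + 31 + 24 = 306 days (rest of June, July, August, September, October, November, December, January, February, March, April).
306 ÷ 7 = 43 full weeks with remainder 5, so 43 more Wednesdays after the first → 44.

44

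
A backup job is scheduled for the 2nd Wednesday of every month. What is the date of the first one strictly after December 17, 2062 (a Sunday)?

January 10, 2063

December 2062 starts on a Friday; its first Wednesday is the 6th, so the 2nd Wednesday is the 13th — December 13, 2062.
That is not after December 17, 2062, so look at January 2063.
January 2063 starts on a Monday; its first Wednesday is the 3rd, so the 2nd Wednesday is the 10th — January 10, 2063.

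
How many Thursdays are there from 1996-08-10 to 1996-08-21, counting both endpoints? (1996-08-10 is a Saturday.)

1

1996-08-10 is a Saturday; the first Thursday on or after it is 1996-08-15 (5 days later).
From 1996-08-15 to 1996-08-21 is 21 − 15 = 6 days.
6 ÷ 7 = 0 full weeks with remainder 6, so 0 more Thursdays after the first → 1.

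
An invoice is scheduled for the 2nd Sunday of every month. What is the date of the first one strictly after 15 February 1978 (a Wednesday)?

12 March 1978

February 1978 starts on a Wednesday; its first Sunday is the 5th, so the 2nd Sunday is the 12th — 12 February 1978.
That is not after 15 February 1978, so look at March 1978.
March 1978 starts on a Wednesday; its first Sunday is the 5th, so the 2nd Sunday is the 12th — 12 March 1978.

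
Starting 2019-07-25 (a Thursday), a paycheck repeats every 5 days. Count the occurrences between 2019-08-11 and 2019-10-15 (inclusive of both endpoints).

13

Occurrences land 5·i days after 2019-07-25 for i = 0, 1, 2, …
2019-08-11 is 17 days after the start; 17 ÷ 5 = 3 remainder 2; since the remainder is 2, round up to i = 4. First occurrence in the window: #5 on 2019-08-14 (4×5 = 20 days in).
2019-10-15 is 82 days after the start; 82 ÷ 5 = 16 remainder 2. Last occurrence in the window: #17 on 2019-10-13.
Occurrences #5 through #17: 13 in total.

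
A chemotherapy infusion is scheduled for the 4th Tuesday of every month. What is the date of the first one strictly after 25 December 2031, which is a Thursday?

27 January 2032

December 2031 starts on a Monday; its first Tuesday is the 2nd, so the 4th Tuesday is the 23rd — 23 December 2031.
That is not after 25 December 2031, so look at January 2032.
January 2032 starts on a Thursday; its first Tuesday is the 6th, so the 4th Tuesday is the 27th — 27 January 2032.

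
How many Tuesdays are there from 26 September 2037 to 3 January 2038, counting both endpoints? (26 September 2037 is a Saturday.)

26 September 2037 is a Saturday; the first Tuesday on or after it is 29 September 2037 (3 days later).
From 29 September 2037 to 3 January 2038: 1 + 31 + 30 + 31 + 3 = 96 days (rest of September, October, November, December, January).
96 ÷ 7 = 13 full weeks with remainder 5, so 13 more Tuesdays after the first → 14.

14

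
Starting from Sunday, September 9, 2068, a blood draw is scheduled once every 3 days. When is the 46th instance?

January 22, 2069

The 46th occurrence is 45 intervals after the first: 45 × 3 = 135 days after September 9, 2068.
September has 30 days — 21 days to the end of September leaves 114.
October has 31 days (83 left).
November has 30 days (53 left).
December has 31 days (22 left).
22 days into January → January 22, 2069.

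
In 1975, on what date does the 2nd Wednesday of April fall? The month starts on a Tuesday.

1975-04-09

April 1975 begins on a Tuesday, so the first Wednesday is April 2 (1 day later).
The 2nd Wednesday is 1 weeks later: 2 + 7 = 9.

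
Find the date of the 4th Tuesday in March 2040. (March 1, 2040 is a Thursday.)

March 2040 begins on a Thursday, so the first Tuesday is March 6 (5 days later).
The 4th Tuesday is 3 weeks later: 6 + 21 = 27.

2040-03-27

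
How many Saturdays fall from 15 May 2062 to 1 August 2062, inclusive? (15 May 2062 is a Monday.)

15 May 2062 is a Monday; the first Saturday on or after it is 20 May 2062 (5 days later).
From 20 May 2062 to 1 August 2062: 11 + 30 + 31 + 1 = 73 days (rest of May, June, July, August).
73 ÷ 7 = 10 full weeks with remainder 3, so 10 more Saturdays after the first → 11.

11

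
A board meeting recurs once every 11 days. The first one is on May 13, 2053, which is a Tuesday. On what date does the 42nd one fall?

Aug 7, 2054

The 42nd occurrence is 41 intervals after the first: 41 × 11 = 451 days after May 13, 2053.
May has 31 days — 18 days to the end of May leaves 433.
From end of May to end of 2053 is 214 days (219 left).
Jan has 31 days (188 left).
Feb has 28 days (160 left).
Mar has 31 days (129 left).
Apr has 30 days (99 left).
May has 31 days (68 left).
Jun has 30 days (38 left).
Jul has 31 days (7 left).
7 days into Aug → Aug 7, 2054.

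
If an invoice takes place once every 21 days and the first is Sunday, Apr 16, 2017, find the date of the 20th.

The 20th occurrence is 19 intervals after the first: 19 × 21 = 399 days after Apr 16, 2017.
Apr has 30 days — 14 days to the end of Apr leaves 385.
May has 31 days (354 left).
Jun has 30 days (324 left).
Jul has 31 days (293 left).
Aug has 31 days (262 left).
Sep has 30 days (232 left).
Oct has 31 days (201 left).
Nov has 30 days (171 left).
Dec has 31 days (140 left).
Jan has 31 days (109 left).
Feb has 28 days (81 left).
Mar has 31 days (50 left).
Apr has 30 days (20 left).
20 days into May → May 20, 2018.

May 20, 2018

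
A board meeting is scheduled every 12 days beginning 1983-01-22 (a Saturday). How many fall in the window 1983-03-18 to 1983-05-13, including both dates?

Occurrences land 12·i days after 1983-01-22 for i = 0, 1, 2, …
1983-03-18 is 55 days after the start; 55 ÷ 12 = 4 remainder 7; since the remainder is 7, round up to i = 5. First occurrence in the window: #6 on 1983-03-23 (5×12 = 60 days in).
1983-05-13 is 111 days after the start; 111 ÷ 12 = 9 remainder 3. Last occurrence in the window: #10 on 1983-05-10.
Occurrences #6 through #10: 5 in total.

5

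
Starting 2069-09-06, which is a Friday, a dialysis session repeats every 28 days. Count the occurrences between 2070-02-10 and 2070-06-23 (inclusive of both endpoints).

Occurrences land 28·i days after 2069-09-06 for i = 0, 1, 2, …
2070-02-10 is 157 days after the start; 157 ÷ 28 = 5 remainder 17; since the remainder is 17, round up to i = 6. First occurrence in the window: #7 on 2070-02-21 (6×28 = 168 days in).
2070-06-23 is 290 days after the start; 290 ÷ 28 = 10 remainder 10. Last occurrence in the window: #11 on 2070-06-13.
Occurrences #7 through #11: 5 in total.

5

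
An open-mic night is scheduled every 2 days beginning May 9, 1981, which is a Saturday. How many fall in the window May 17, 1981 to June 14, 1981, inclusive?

15

Occurrences land 2·i days after May 9, 1981 for i = 0, 1, 2, …
May 17, 1981 is 8 days after the start; 8 ÷ 2 = 4 remainder 0. First occurrence in the window: #5 on May 17, 1981 (4×2 = 8 days in).
June 14, 1981 is 36 days after the start; 36 ÷ 2 = 18 remainder 0. Last occurrence in the window: #19 on June 14, 1981.
Occurrences #5 through #19: 15 in total.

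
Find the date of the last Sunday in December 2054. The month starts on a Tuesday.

December 2054 begins on a Tuesday, so the first Sunday is December 6 (5 days later).
December 2054 has 31 days. Adding weeks: 6, 13, 20, 27 — the last one ≤ 31 is the 27th.

2054-12-27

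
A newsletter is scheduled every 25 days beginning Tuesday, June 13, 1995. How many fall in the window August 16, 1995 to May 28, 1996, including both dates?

Occurrences land 25·i days after June 13, 1995 for i = 0, 1, 2, …
August 16, 1995 is 64 days after the start; 64 ÷ 25 = 2 remainder 14; since the remainder is 14, round up to i = 3. First occurrence in the window: #4 on August 27, 1995 (3×25 = 75 days in).
May 28, 1996 is 350 days after the start; 350 ÷ 25 = 14 remainder 0. Last occurrence in the window: #15 on May 28, 1996.
Occurrences #4 through #15: 12 in total.

12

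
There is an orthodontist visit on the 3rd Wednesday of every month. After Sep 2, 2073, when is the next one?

Sep 2073 starts on a Friday; its first Wednesday is the 6th, so the 3rd Wednesday is the 20th — Sep 20, 2073.
Sep 20, 2073 is after Sep 2, 2073, so that is the next one.

Sep 20, 2073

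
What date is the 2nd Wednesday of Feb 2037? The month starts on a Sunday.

Feb 11, 2037

Feb 2037 begins on a Sunday, so the first Wednesday is Feb 4 (3 days later).
The 2nd Wednesday is 1 weeks later: 4 + 7 = 11.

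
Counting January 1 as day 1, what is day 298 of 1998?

25 October 1998

January has 31 days (298 − 31 = 267 remain).
February has 28 days (267 − 28 = 239 remain).
March has 31 days (239 − 31 = 208 remain).
April has 30 days (208 − 30 = 178 remain).
May has 31 days (178 − 31 = 147 remain).
June has 30 days (147 − 30 = 117 remain).
July has 31 days (117 − 31 = 86 remain).
August has 31 days (86 − 31 = 55 remain).
September has 30 days (55 − 30 = 25 remain).
25 into October → October 25.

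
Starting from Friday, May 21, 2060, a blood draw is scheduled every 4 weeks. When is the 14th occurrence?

May 20, 2061

The 14th occurrence is 13 intervals after the first: 13 × 28 = 364 days after May 21, 2060.
May has 31 days — 10 days to the end of May leaves 354.
Jun has 30 days (324 left).
Jul has 31 days (293 left).
Aug has 31 days (262 left).
Sep has 30 days (232 left).
Oct has 31 days (201 left).
Nov has 30 days (171 left).
Dec has 31 days (140 left).
Jan has 31 days (109 left).
Feb has 28 days (81 left).
Mar has 31 days (50 left).
Apr has 30 days (20 left).
20 days into May → May 20, 2061.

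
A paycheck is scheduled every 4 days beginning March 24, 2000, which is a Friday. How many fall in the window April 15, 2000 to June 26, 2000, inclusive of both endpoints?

18

Occurrences land 4·i days after March 24, 2000 for i = 0, 1, 2, …
April 15, 2000 is 22 days after the start; 22 ÷ 4 = 5 remainder 2; since the remainder is 2, round up to i = 6. First occurrence in the window: #7 on April 17, 2000 (6×4 = 24 days in).
June 26, 2000 is 94 days after the start; 94 ÷ 4 = 23 remainder 2. Last occurrence in the window: #24 on June 24, 2000.
Occurrences #7 through #24: 18 in total.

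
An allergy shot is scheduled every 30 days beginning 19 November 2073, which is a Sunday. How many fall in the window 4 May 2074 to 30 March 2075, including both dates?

Occurrences land 30·i days after 19 November 2073 for i = 0, 1, 2, …
4 May 2074 is 166 days after the start; 166 ÷ 30 = 5 remainder 16; since the remainder is 16, round up to i = 6. First occurrence in the window: #7 on 18 May 2074 (6×30 = 180 days in).
30 March 2075 is 496 days after the start; 496 ÷ 30 = 16 remainder 16. Last occurrence in the window: #17 on 14 March 2075.
Occurrences #7 through #17: 11 in total.

11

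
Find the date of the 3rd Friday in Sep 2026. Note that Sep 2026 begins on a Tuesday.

Sep 18, 2026

Sep 2026 begins on a Tuesday, so the first Friday is Sep 4 (3 days later).
The 3rd Friday is 2 weeks later: 4 + 14 = 18.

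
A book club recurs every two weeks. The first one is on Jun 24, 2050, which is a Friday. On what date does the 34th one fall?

The 34th occurrence is 33 intervals after the first: 33 × 14 = 462 days after Jun 24, 2050.
Jun has 30 days — 6 days to the end of Jun leaves 456.
From end of Jun to end of 2050 is 184 days (272 left).
Jan has 31 days (241 left).
Feb has 28 days (213 left).
Mar has 31 days (182 left).
Apr has 30 days (152 left).
May has 31 days (121 left).
Jun has 30 days (91 left).
Jul has 31 days (60 left).
Aug has 31 days (29 left).
29 days into Sep → Sep 29, 2051.

Sep 29, 2051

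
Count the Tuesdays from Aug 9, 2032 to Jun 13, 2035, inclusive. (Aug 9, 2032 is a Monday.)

149

Aug 9, 2032 is a Monday; the first Tuesday on or after it is Aug 10, 2032 (1 day later).
From Aug 10, 2032 to Jun 13, 2035: 143 + 365 + 365 + 164 = 1037 days (rest of 2032, 2033, 2034, to Jun 13, 2035 in 2035).
1037 ÷ 7 = 148 full weeks with remainder 1, so 148 more Tuesdays after the first → 149.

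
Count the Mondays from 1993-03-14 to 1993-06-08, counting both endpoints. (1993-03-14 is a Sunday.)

1993-03-14 is a Sunday; the first Monday on or after it is 1993-03-15 (1 day later).
From 1993-03-15 to 1993-06-08: 16 + 30 + 31 + 8 = 85 days (rest of March, April, May, June).
85 ÷ 7 = 12 full weeks with remainder 1, so 12 more Mondays after the first → 13.

13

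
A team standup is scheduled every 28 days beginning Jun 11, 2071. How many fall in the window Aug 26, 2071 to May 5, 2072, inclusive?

9

Occurrences land 28·i days after Jun 11, 2071 for i = 0, 1, 2, …
Aug 26, 2071 is 76 days after the start; 76 ÷ 28 = 2 remainder 20; since the remainder is 20, round up to i = 3. First occurrence in the window: #4 on Sep 3, 2071 (3×28 = 84 days in).
May 5, 2072 is 329 days after the start; 329 ÷ 28 = 11 remainder 21. Last occurrence in the window: #12 on Apr 14, 2072.
Occurrences #4 through #12: 9 in total.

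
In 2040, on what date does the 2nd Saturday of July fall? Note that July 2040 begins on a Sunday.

July 2040 begins on a Sunday, so the first Saturday is July 7 (6 days later).
The 2nd Saturday is 1 weeks later: 7 + 7 = 14.

2040-07-14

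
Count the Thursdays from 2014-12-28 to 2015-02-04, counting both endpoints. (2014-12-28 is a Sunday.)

5

2014-12-28 is a Sunday; the first Thursday on or after it is 2015-01-01 (4 days later).
From 2015-01-01 to 2015-02-04: 30 + 4 = 34 days (rest of January, February).
34 ÷ 7 = 4 full weeks with remainder 6, so 4 more Thursdays after the first → 5.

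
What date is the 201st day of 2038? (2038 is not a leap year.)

January has 31 days (201 − 31 = 170 remain).
February has 28 days (170 − 28 = 142 remain).
March has 31 days (142 − 31 = 111 remain).
April has 30 days (111 − 30 = 81 remain).
May has 31 days (81 − 31 = 50 remain).
June has 30 days (50 − 30 = 20 remain).
20 into July → July 20.

July 20, 2038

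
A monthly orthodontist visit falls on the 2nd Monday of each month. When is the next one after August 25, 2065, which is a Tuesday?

September 14, 2065

August 2065 starts on a Saturday; its first Monday is the 3rd, so the 2nd Monday is the 10th — August 10, 2065.
That is not after August 25, 2065, so look at September 2065.
September 2065 starts on a Tuesday; its first Monday is the 7th, so the 2nd Monday is the 14th — September 14, 2065.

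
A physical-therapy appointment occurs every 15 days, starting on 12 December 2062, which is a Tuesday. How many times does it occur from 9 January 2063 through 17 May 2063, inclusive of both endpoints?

Occurrences land 15·i days after 12 December 2062 for i = 0, 1, 2, …
9 January 2063 is 28 days after the start; 28 ÷ 15 = 1 remainder 13; since the remainder is 13, round up to i = 2. First occurrence in the window: #3 on 11 January 2063 (2×15 = 30 days in).
17 May 2063 is 156 days after the start; 156 ÷ 15 = 10 remainder 6. Last occurrence in the window: #11 on 11 May 2063.
Occurrences #3 through #11: 9 in total.

9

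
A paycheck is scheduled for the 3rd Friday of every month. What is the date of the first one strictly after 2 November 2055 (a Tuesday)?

November 2055 starts on a Monday; its first Friday is the 5th, so the 3rd Friday is the 19th — 19 November 2055.
19 November 2055 is after 2 November 2055, so that is the next one.

19 November 2055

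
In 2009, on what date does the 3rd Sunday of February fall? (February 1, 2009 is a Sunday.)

February 2009 begins on a Sunday, so the first Sunday is February 1.
The 3rd Sunday is 2 weeks later: 1 + 14 = 15.

2009-02-15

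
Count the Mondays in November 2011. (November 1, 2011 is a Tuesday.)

4

November 1, 2011 is a Tuesday; the first Monday on or after it is November 7, 2011 (6 days later).
From November 7, 2011 to November 30, 2011 is 30 − 7 = 23 days.
23 ÷ 7 = 3 full weeks with remainder 2, so 3 more Mondays after the first → 4.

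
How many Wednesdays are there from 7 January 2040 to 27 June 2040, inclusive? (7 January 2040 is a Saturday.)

7 January 2040 is a Saturday; the first Wednesday on or after it is 11 January 2040 (4 days later).
From 11 January 2040 to 27 June 2040: 20 + 29 + 31 + 30 + 31 + 27 = 168 days (rest of January, February, March, April, May, June).
168 ÷ 7 = 24 full weeks with remainder 0, so 24 more Wednesdays after the first → 25.

25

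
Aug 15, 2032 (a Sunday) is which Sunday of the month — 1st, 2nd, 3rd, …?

3rd

Day 15 falls in week ⌈15/7⌉ of the month.
Days 1–7 hold the 1st Sunday, 8–14 the 2nd, 15–21 the 3rd, 22–28 the 4th, 29–31 the 5th.
15 is in the range for the 3rd.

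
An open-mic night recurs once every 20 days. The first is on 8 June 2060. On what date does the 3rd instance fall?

The 3rd occurrence is 2 intervals after the first: 2 × 20 = 40 days after 8 June 2060.
June has 30 days — 22 days to the end of June leaves 18.
18 days into July → 18 July 2060.

18 July 2060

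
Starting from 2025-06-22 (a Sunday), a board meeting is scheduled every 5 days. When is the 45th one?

2026-01-28

The 45th occurrence is 44 intervals after the first: 44 × 5 = 220 days after 2025-06-22.
June has 30 days — 8 days to the end of June leaves 212.
July has 31 days (181 left).
August has 31 days (150 left).
September has 30 days (120 left).
October has 31 days (89 left).
November has 30 days (59 left).
December has 31 days (28 left).
28 days into January → 2026-01-28.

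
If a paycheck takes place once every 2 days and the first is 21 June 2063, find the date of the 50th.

The 50th occurrence is 49 intervals after the first: 49 × 2 = 98 days after 21 June 2063.
June has 30 days — 9 days to the end of June leaves 89.
July has 31 days (58 left).
August has 31 days (27 left).
27 days into September → 27 September 2063.

27 September 2063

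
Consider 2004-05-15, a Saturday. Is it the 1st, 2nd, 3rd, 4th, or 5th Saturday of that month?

Day 15 falls in week ⌈15/7⌉ of the month.
Days 1–7 hold the 1st Saturday, 8–14 the 2nd, 15–21 the 3rd, 22–28 the 4th, 29–31 the 5th.
15 is in the range for the 3rd.

3rd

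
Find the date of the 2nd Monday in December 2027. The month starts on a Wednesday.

December 2027 begins on a Wednesday, so the first Monday is December 6 (5 days later).
The 2nd Monday is 1 weeks later: 6 + 7 = 13.

December 13, 2027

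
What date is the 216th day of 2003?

August 4, 2003

January has 31 days (216 − 31 = 185 remain).
February has 28 days (185 − 28 = 157 remain).
March has 31 days (157 − 31 = 126 remain).
April has 30 days (126 − 30 = 96 remain).
May has 31 days (96 − 31 = 65 remain).
June has 30 days (65 − 30 = 35 remain).
July has 31 days (35 − 31 = 4 remain).
4 into August → August 4.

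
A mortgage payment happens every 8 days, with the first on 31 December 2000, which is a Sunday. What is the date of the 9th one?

5 March 2001

The 9th occurrence is 8 intervals after the first: 8 × 8 = 64 days after 31 December 2000.
December has 31 days — 0 days to the end of December leaves 64.
January has 31 days (33 left).
February has 28 days (5 left).
5 days into March → 5 March 2001.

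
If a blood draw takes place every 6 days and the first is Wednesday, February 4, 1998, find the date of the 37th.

The 37th occurrence is 36 intervals after the first: 36 × 6 = 216 days after February 4, 1998.
February has 28 days — 24 days to the end of February leaves 192.
March has 31 days (161 left).
April has 30 days (131 left).
May has 31 days (100 left).
June has 30 days (70 left).
July has 31 days (39 left).
August has 31 days (8 left).
8 days into September → September 8, 1998.

September 8, 1998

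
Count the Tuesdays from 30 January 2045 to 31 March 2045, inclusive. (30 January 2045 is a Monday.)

30 January 2045 is a Monday; the first Tuesday on or after it is 31 January 2045 (1 day later).
From 31 January 2045 to 31 March 2045: 0 + 28 + 31 = 59 days (rest of January, February, March).
59 ÷ 7 = 8 full weeks with remainder 3, so 8 more Tuesdays after the first → 9.

9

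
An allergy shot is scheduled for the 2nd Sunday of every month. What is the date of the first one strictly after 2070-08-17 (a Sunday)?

August 2070 starts on a Friday; its first Sunday is the 3rd, so the 2nd Sunday is the 10th — 2070-08-10.
That is not after 2070-08-17, so look at September 2070.
September 2070 starts on a Monday; its first Sunday is the 7th, so the 2nd Sunday is the 14th — 2070-09-14.

2070-09-14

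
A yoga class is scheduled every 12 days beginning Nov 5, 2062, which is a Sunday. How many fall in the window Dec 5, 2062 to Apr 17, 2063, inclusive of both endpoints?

Occurrences land 12·i days after Nov 5, 2062 for i = 0, 1, 2, …
Dec 5, 2062 is 30 days after the start; 30 ÷ 12 = 2 remainder 6; since the remainder is 6, round up to i = 3. First occurrence in the window: #4 on Dec 11, 2062 (3×12 = 36 days in).
Apr 17, 2063 is 163 days after the start; 163 ÷ 12 = 13 remainder 7. Last occurrence in the window: #14 on Apr 10, 2063.
Occurrences #4 through #14: 11 in total.

11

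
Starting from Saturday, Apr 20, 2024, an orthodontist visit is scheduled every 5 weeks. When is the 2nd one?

May 25, 2024

The 2nd occurrence is 1 interval after the first: 1 × 35 = 35 days after Apr 20, 2024.
Apr has 30 days — 10 days to the end of Apr leaves 25.
25 days into May → May 25, 2024.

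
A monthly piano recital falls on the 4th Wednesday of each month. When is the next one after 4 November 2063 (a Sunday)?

November 2063 starts on a Thursday; its first Wednesday is the 7th, so the 4th Wednesday is the 28th — 28 November 2063.
28 November 2063 is after 4 November 2063, so that is the next one.

28 November 2063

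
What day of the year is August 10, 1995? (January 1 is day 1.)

Days in months before August: 31 + 28 + 31 + 30 + 31 + 30 + 31 = 212.
Plus 10 days into August → day 222.

222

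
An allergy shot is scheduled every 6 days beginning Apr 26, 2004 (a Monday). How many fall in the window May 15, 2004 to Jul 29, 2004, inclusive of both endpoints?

Occurrences land 6·i days after Apr 26, 2004 for i = 0, 1, 2, …
May 15, 2004 is 19 days after the start; 19 ÷ 6 = 3 remainder 1; since the remainder is 1, round up to i = 4. First occurrence in the window: #5 on May 20, 2004 (4×6 = 24 days in).
Jul 29, 2004 is 94 days after the start; 94 ÷ 6 = 15 remainder 4. Last occurrence in the window: #16 on Jul 25, 2004.
Occurrences #5 through #16: 12 in total.

12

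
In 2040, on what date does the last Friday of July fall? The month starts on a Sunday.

July 2040 begins on a Sunday, so the first Friday is July 6 (5 days later).
July 2040 has 31 days. Adding weeks: 6, 13, 20, 27 — the last one ≤ 31 is the 27th.

July 27, 2040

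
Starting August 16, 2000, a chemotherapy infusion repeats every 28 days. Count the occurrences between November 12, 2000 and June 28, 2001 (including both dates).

Occurrences land 28·i days after August 16, 2000 for i = 0, 1, 2, …
November 12, 2000 is 88 days after the start; 88 ÷ 28 = 3 remainder 4; since the remainder is 4, round up to i = 4. First occurrence in the window: #5 on December 6, 2000 (4×28 = 112 days in).
June 28, 2001 is 316 days after the start; 316 ÷ 28 = 11 remainder 8. Last occurrence in the window: #12 on June 20, 2001.
Occurrences #5 through #12: 8 in total.

8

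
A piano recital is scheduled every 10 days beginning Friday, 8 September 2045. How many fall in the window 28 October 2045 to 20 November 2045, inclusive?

Occurrences land 10·i days after 8 September 2045 for i = 0, 1, 2, …
28 October 2045 is 50 days after the start; 50 ÷ 10 = 5 remainder 0. First occurrence in the window: #6 on 28 October 2045 (5×10 = 50 days in).
20 November 2045 is 73 days after the start; 73 ÷ 10 = 7 remainder 3. Last occurrence in the window: #8 on 17 November 2045.
Occurrences #6 through #8: 3 in total.

3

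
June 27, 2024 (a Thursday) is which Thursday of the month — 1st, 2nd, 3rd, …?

4th

Day 27 falls in week ⌈27/7⌉ of the month.
Days 1–7 hold the 1st Thursday, 8–14 the 2nd, 15–21 the 3rd, 22–28 the 4th, 29–31 the 5th.
27 is in the range for the 4th.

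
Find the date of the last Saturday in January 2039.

January 29, 2039

The first Saturday of January 2039 is January 1.
January 2039 has 31 days. Adding weeks: 1, 8, 15, 22, 29 — the last one ≤ 31 is the 29th.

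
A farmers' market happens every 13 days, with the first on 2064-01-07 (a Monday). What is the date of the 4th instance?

The 4th occurrence is 3 intervals after the first: 3 × 13 = 39 days after 2064-01-07.
January has 31 days — 24 days to the end of January leaves 15.
15 days into February → 2064-02-15.

2064-02-15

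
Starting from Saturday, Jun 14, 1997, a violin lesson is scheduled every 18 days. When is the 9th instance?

The 9th occurrence is 8 intervals after the first: 8 × 18 = 144 days after Jun 14, 1997.
Jun has 30 days — 16 days to the end of Jun leaves 128.
Jul has 31 days (97 left).
Aug has 31 days (66 left).
Sep has 30 days (36 left).
Oct has 31 days (5 left).
5 days into Nov → Nov 5, 1997.

Nov 5, 1997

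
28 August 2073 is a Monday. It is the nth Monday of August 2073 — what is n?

4th

Day 28 falls in week ⌈28/7⌉ of the month.
Days 1–7 hold the 1st Monday, 8–14 the 2nd, 15–21 the 3rd, 22–28 the 4th, 29–31 the 5th.
28 is in the range for the 4th.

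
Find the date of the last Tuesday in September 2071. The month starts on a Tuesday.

September 29, 2071

September 2071 begins on a Tuesday, so the first Tuesday is September 1.
September 2071 has 30 days. Adding weeks: 1, 8, 15, 22, 29 — the last one ≤ 30 is the 29th.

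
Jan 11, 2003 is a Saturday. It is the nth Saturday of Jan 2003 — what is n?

Day 11 falls in week ⌈11/7⌉ of the month.
Days 1–7 hold the 1st Saturday, 8–14 the 2nd, 15–21 the 3rd, 22–28 the 4th, 29–31 the 5th.
11 is in the range for the 2nd.

2nd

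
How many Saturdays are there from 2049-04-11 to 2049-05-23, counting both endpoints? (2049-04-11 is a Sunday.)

6

2049-04-11 is a Sunday; the first Saturday on or after it is 2049-04-17 (6 days later).
From 2049-04-17 to 2049-05-23: 13 + 23 = 36 days (rest of April, May).
36 ÷ 7 = 5 full weeks with remainder 1, so 5 more Saturdays after the first → 6.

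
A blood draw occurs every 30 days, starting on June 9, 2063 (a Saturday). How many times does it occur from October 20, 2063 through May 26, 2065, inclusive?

19

Occurrences land 30·i days after June 9, 2063 for i = 0, 1, 2, …
October 20, 2063 is 133 days after the start; 133 ÷ 30 = 4 remainder 13; since the remainder is 13, round up to i = 5. First occurrence in the window: #6 on November 6, 2063 (5×30 = 150 days in).
May 26, 2065 is 717 days after the start; 717 ÷ 30 = 23 remainder 27. Last occurrence in the window: #24 on April 29, 2065.
Occurrences #6 through #24: 19 in total.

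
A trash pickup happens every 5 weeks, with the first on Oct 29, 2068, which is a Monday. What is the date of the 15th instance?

Mar 3, 2070

The 15th occurrence is 14 intervals after the first: 14 × 35 = 490 days after Oct 29, 2068.
Oct has 31 days — 2 days to the end of Oct leaves 488.
From end of Oct to end of 2068 is 61 days (427 left).
2069 has 365 days (62 left).
Jan has 31 days (31 left).
Feb has 28 days (3 left).
3 days into Mar → Mar 3, 2070.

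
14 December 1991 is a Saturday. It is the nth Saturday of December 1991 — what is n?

Day 14 falls in week ⌈14/7⌉ of the month.
Days 1–7 hold the 1st Saturday, 8–14 the 2nd, 15–21 the 3rd, 22–28 the 4th, 29–31 the 5th.
14 is in the range for the 2nd.

2nd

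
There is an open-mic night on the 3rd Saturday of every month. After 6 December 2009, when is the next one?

19 December 2009

December 2009 starts on a Tuesday; its first Saturday is the 5th, so the 3rd Saturday is the 19th — 19 December 2009.
19 December 2009 is after 6 December 2009, so that is the next one.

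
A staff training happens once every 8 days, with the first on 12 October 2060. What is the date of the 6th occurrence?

The 6th occurrence is 5 intervals after the first: 5 × 8 = 40 days after 12 October 2060.
October has 31 days — 19 days to the end of October leaves 21.
21 days into November → 21 November 2060.

21 November 2060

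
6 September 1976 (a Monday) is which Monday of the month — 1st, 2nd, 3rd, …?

Day 6 falls in week ⌈6/7⌉ of the month.
Days 1–7 hold the 1st Monday, 8–14 the 2nd, 15–21 the 3rd, 22–28 the 4th, 29–31 the 5th.
6 is in the range for the 1st.

1st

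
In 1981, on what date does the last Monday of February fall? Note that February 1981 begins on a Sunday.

February 23, 1981

February 1981 begins on a Sunday, so the first Monday is February 2 (1 day later).
February 1981 has 28 days. Adding weeks: 2, 9, 16, 23 — the last one ≤ 28 is the 23rd.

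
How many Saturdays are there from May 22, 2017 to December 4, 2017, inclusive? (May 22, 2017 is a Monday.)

May 22, 2017 is a Monday; the first Saturday on or after it is May 27, 2017 (5 days later).
From May 27, 2017 to December 4, 2017: 4 + 30 + 31 + 31 + 30 + 31 + 30 + 4 = 191 days (rest of May, June, July, August, September, October, November, December).
191 ÷ 7 = 27 full weeks with remainder 2, so 27 more Saturdays after the first → 28.

28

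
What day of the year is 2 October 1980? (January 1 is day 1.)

276

Days in months before October: 31 + 29 + 31 + 30 + 31 + 30 + 31 + 31 + 30 = 274.
Plus 2 days into October → day 276.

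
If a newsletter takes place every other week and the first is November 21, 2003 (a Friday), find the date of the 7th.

February 13, 2004

The 7th occurrence is 6 intervals after the first: 6 × 14 = 84 days after November 21, 2003.
November has 30 days — 9 days to the end of November leaves 75.
December has 31 days (44 left).
January has 31 days (13 left).
13 days into February → February 13, 2004.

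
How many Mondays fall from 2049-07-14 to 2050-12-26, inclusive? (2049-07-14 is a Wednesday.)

2049-07-14 is a Wednesday; the first Monday on or after it is 2049-07-19 (5 days later).
From 2049-07-19 to 2050-12-26: 165 + 360 = 525 days (rest of 2049, to 2050-12-26 in 2050).
525 ÷ 7 = 75 full weeks with remainder 0, so 75 more Mondays after the first → 76.

76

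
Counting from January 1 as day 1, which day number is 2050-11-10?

314

Days in months before November: 31 + 28 + 31 + 30 + 31 + 30 + 31 + 31 + 30 + 31 = 304.
Plus 10 days into November → day 314.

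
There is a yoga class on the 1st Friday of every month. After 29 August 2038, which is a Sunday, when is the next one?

August 2038 starts on a Sunday, so its 1st Friday is 6 August 2038 (5 days in).
That is not after 29 August 2038, so look at September 2038.
September 2038 starts on a Wednesday, so its 1st Friday is 3 September 2038 (2 days in).

3 September 2038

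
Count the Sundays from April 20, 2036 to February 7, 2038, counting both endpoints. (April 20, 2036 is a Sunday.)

95

April 20, 2036 is a Sunday; the first Sunday on or after it is April 20, 2036.
From April 20, 2036 to February 7, 2038: 255 + 365 + 38 = 658 days (rest of 2036, 2037, to February 7, 2038 in 2038).
658 ÷ 7 = 94 full weeks with remainder 0, so 94 more Sundays after the first → 95.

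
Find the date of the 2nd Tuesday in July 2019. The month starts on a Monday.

2019-07-09

July 2019 begins on a Monday, so the first Tuesday is July 2 (1 day later).
The 2nd Tuesday is 1 weeks later: 2 + 7 = 9.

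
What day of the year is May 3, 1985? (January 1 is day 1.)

Days in months before May: 31 + 28 + 31 + 30 = 120.
Plus 3 days into May → day 123.

123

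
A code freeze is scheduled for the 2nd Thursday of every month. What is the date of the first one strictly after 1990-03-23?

1990-04-12

March 1990 starts on a Thursday; its first Thursday is the 1st, so the 2nd Thursday is the 8th — 1990-03-08.
That is not after 1990-03-23, so look at April 1990.
April 1990 starts on a Sunday; its first Thursday is the 5th, so the 2nd Thursday is the 12th — 1990-04-12.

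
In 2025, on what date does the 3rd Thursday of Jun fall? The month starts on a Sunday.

Jun 2025 begins on a Sunday, so the first Thursday is Jun 5 (4 days later).
The 3rd Thursday is 2 weeks later: 5 + 14 = 19.

Jun 19, 2025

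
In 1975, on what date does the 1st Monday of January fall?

The first Monday of January 1975 is January 6.

6 January 1975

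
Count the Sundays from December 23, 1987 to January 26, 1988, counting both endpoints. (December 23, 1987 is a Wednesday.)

December 23, 1987 is a Wednesday; the first Sunday on or after it is December 27, 1987 (4 days later).
From December 27, 1987 to January 26, 1988: 4 + 26 = 30 days (rest of December, January).
30 ÷ 7 = 4 full weeks with remainder 2, so 4 more Sundays after the first → 5.

5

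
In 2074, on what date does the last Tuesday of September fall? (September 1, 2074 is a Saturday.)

September 2074 begins on a Saturday, so the first Tuesday is September 4 (3 days later).
September 2074 has 30 days. Adding weeks: 4, 11, 18, 25 — the last one ≤ 30 is the 25th.

September 25, 2074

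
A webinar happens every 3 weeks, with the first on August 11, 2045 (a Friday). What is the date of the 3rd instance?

The 3rd occurrence is 2 intervals after the first: 2 × 21 = 42 days after August 11, 2045.
August has 31 days — 20 days to the end of August leaves 22.
22 days into September → September 22, 2045.

September 22, 2045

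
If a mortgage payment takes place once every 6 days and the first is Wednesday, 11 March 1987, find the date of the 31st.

The 31st occurrence is 30 intervals after the first: 30 × 6 = 180 days after 11 March 1987.
March has 31 days — 20 days to the end of March leaves 160.
April has 30 days (130 left).
May has 31 days (99 left).
June has 30 days (69 left).
July has 31 days (38 left).
August has 31 days (7 left).
7 days into September → 7 September 1987.

7 September 1987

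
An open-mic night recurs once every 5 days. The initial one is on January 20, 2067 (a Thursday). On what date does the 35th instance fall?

July 9, 2067

The 35th occurrence is 34 intervals after the first: 34 × 5 = 170 days after January 20, 2067.
January has 31 days — 11 days to the end of January leaves 159.
February has 28 days (131 left).
March has 31 days (100 left).
April has 30 days (70 left).
May has 31 days (39 left).
June has 30 days (9 left).
9 days into July → July 9, 2067.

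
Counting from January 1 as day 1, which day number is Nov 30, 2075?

Days in months before Nov: 31 + 28 + 31 + 30 + 31 + 30 + 31 + 31 + 30 + 31 = 304.
Plus 30 days into Nov → day 334.

334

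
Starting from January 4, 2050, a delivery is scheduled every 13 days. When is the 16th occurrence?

The 16th occurrence is 15 intervals after the first: 15 × 13 = 195 days after January 4, 2050.
January has 31 days — 27 days to the end of January leaves 168.
February has 28 days (140 left).
March has 31 days (109 left).
April has 30 days (79 left).
May has 31 days (48 left).
June has 30 days (18 left).
18 days into July → July 18, 2050.

July 18, 2050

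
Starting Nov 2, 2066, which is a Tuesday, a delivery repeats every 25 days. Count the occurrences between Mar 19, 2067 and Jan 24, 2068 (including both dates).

Occurrences land 25·i days after Nov 2, 2066 for i = 0, 1, 2, …
Mar 19, 2067 is 137 days after the start; 137 ÷ 25 = 5 remainder 12; since the remainder is 12, round up to i = 6. First occurrence in the window: #7 on Apr 1, 2067 (6×25 = 150 days in).
Jan 24, 2068 is 448 days after the start; 448 ÷ 25 = 17 remainder 23. Last occurrence in the window: #18 on Jan 1, 2068.
Occurrences #7 through #18: 12 in total.

12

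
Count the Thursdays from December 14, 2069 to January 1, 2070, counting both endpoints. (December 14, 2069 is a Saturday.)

December 14, 2069 is a Saturday; the first Thursday on or after it is December 19, 2069 (5 days later).
From December 19, 2069 to January 1, 2070: 12 + 1 = 13 days (rest of December, January).
13 ÷ 7 = 1 full weeks with remainder 6, so 1 more Thursdays after the first → 2.

2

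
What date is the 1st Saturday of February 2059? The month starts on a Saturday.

1 February 2059

February 2059 begins on a Saturday, so the first Saturday is February 1.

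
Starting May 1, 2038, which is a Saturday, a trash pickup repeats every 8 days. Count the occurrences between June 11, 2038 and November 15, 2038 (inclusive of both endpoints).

Occurrences land 8·i days after May 1, 2038 for i = 0, 1, 2, …
June 11, 2038 is 41 days after the start; 41 ÷ 8 = 5 remainder 1; since the remainder is 1, round up to i = 6. First occurrence in the window: #7 on June 18, 2038 (6×8 = 48 days in).
November 15, 2038 is 198 days after the start; 198 ÷ 8 = 24 remainder 6. Last occurrence in the window: #25 on November 9, 2038.
Occurrences #7 through #25: 19 in total.

19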